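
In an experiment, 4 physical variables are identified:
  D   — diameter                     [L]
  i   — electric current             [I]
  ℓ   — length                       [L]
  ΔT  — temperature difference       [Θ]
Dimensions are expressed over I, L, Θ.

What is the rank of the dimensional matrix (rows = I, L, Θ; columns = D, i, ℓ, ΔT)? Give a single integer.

Exponent matrix [I,L,Θ] × [D,i,ℓ,ΔT]:
  I: [ 0  1  0  0]
  L: [ 1  0  1  0]
  Θ: [ 0  0  0  1]
Echelon form has 3 nonzero rows (pivots: D,i,ΔT)

3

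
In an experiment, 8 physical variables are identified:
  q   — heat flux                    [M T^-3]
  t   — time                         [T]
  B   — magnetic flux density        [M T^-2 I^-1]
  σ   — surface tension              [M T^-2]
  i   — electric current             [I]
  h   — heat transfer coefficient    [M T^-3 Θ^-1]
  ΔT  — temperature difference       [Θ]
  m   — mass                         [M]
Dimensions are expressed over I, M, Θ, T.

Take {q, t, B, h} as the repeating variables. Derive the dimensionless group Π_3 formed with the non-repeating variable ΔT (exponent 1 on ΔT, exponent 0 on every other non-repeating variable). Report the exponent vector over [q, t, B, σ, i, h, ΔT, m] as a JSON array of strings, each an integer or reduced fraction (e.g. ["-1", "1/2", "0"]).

Dimensional matrix (I×M×Θ×T by q×t×B×σ×i×h×ΔT×m):
  I: [ 0  0 -1  0  1  0  0  0]
  M: [ 1  0  1  1  0  1  0  1]
  Θ: [ 0  0  0  0  0 -1  1  0]
  T: [-3  1 -2 -2  0 -3  0  0]
Echelon form has 4 nonzero rows (pivots: q,t,B,h)
Pivot set = {q,t,B,h}, free = {σ,i,ΔT,m}
RREF:
  r0: [   1    0    0    1    1    0    1    1]
  r1: [   0    1    0    1    1    0    0    3]
  r2: [   0    0    1    0   -1    0    0    0]
  r3: [   0    0    0    0    0    1   -1    0]
Fix exponent of ΔT at 1, σ at 0, i at 0, m at 0; solve each RREF row for its pivot's exponent:
  r0: exp(q) + (1)·1 = 0 ⇒ exp(q) = -1
  r1: exp(t) + (0)·1 = 0 ⇒ exp(t) = 0
  r2: exp(B) + (0)·1 = 0 ⇒ exp(B) = 0
  r3: exp(h) + (-1)·1 = 0 ⇒ exp(h) = 1
Π_3 = q^-1 · h · ΔT

["-1", "0", "0", "0", "0", "1", "1", "0"]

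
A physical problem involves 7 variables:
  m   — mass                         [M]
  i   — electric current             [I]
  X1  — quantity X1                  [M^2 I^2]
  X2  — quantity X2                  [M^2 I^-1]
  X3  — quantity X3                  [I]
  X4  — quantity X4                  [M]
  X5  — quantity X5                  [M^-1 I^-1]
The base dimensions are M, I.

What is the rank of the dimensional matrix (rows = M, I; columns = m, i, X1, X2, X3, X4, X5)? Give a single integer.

Write exponents as rows M,I / cols m,i,X1,X2,X3,X4,X5:
  M: [ 1  0  2  2  0  1 -1]
  I: [ 0  1  2 -1  1  0 -1]
Echelon form has 2 nonzero rows (pivots: m,i)

2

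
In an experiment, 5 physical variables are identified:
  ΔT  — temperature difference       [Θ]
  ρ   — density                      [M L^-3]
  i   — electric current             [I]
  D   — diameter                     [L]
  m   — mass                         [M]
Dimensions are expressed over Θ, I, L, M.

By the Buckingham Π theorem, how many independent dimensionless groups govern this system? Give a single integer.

Exponent matrix [Θ,I,L,M] × [ΔT,ρ,i,D,m]:
  Θ: [ 1  0  0  0  0]
  I: [ 0  0  1  0  0]
  L: [ 0 -3  0  1  0]
  M: [ 0  1  0  0  1]
Row reduction gives pivot columns ΔT,ρ,i,D; rank = 4
n=5, r=4 ⇒ 1 dimensionless group

1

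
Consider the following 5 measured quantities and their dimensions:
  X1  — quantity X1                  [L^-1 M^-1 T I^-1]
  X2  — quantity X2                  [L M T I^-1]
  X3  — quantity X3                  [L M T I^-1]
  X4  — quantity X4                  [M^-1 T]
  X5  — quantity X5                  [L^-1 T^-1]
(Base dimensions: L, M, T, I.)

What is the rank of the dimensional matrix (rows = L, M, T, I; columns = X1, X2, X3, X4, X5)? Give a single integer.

3

Write exponents as rows L,M,T,I / cols X1,X2,X3,X4,X5:
  L: [-1  1  1  0 -1]
  M: [-1  1  1 -1  0]
  T: [ 1  1  1  1 -1]
  I: [-1 -1 -1  0  0]
RREF → pivots at {X1,X2,X4} ⇒ r = 3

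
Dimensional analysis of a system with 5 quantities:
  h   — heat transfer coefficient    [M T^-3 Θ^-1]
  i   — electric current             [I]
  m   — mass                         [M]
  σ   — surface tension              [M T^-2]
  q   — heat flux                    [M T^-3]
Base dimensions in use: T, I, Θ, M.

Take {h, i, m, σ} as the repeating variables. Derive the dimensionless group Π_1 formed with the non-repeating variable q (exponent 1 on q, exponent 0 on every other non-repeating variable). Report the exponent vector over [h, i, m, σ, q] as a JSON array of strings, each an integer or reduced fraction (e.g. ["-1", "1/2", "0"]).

Dimensional matrix (T×I×Θ×M by h×i×m×σ×q):
  T: [-3  0  0 -2 -3]
  I: [ 0  1  0  0  0]
  Θ: [-1  0  0  0  0]
  M: [ 1  0  1  1  1]
Row reduction gives pivot columns h,i,m,σ; rank = 4
Pivot set = {h,i,m,σ}, free = {q}
RREF:
  r0: [   1    0    0    0    0]
  r1: [   0    1    0    0    0]
  r2: [   0    0    1    0 -1/2]
  r3: [   0    0    0    1  3/2]
Fix exponent of q at 1; solve each RREF row for its pivot's exponent:
  r0: exp(h) + (0)·1 = 0 ⇒ exp(h) = 0
  r1: exp(i) + (0)·1 = 0 ⇒ exp(i) = 0
  r2: exp(m) + (-1/2)·1 = 0 ⇒ exp(m) = 1/2
  r3: exp(σ) + (3/2)·1 = 0 ⇒ exp(σ) = -3/2
Π_1 = m^(1/2) · σ^(-3/2) · q

["0", "0", "1/2", "-3/2", "1"]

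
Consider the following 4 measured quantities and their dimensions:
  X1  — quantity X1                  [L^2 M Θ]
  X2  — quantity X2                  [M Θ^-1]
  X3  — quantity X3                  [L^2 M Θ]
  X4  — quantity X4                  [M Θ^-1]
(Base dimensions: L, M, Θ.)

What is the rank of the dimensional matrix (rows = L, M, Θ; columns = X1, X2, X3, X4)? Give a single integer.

2

Exponent matrix [L,M,Θ] × [X1,X2,X3,X4]:
  L: [ 2  0  2  0]
  M: [ 1  1  1  1]
  Θ: [ 1 -1  1 -1]
Echelon form has 2 nonzero rows (pivots: X1,X2)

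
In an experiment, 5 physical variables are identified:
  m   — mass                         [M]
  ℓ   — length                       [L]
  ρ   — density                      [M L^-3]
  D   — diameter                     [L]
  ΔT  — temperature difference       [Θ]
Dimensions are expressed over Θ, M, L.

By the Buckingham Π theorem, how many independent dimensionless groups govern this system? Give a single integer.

Exponent matrix [Θ,M,L] × [m,ℓ,ρ,D,ΔT]:
  Θ: [ 0  0  0  0  1]
  M: [ 1  0  1  0  0]
  L: [ 0  1 -3  1  0]
RREF → pivots at {m,ℓ,ΔT} ⇒ r = 3
5 vars − rank 3 = 2 Π groups

2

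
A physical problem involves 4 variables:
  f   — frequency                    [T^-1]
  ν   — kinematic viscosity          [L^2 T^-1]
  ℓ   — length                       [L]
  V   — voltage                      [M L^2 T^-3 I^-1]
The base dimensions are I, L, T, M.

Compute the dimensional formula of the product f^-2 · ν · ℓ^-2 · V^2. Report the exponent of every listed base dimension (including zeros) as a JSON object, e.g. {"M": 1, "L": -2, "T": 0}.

{"I": -2, "L": 4, "T": -5, "M": 2}

Exponent matrix [I,L,T,M] × [f,ν,ℓ,V]:
  I: [ 0  0  0 -1]
  L: [ 0  2  1  2]
  T: [-1 -1  0 -3]
  M: [ 0  0  0  1]
  [I]: (-2)·0+(1)·0+(-2)·0+(2)·-1 = -2
  [L]: (-2)·0+(1)·2+(-2)·1+(2)·2 = 4
  [T]: (-2)·-1+(1)·-1+(-2)·0+(2)·-3 = -5
  [M]: (-2)·0+(1)·0+(-2)·0+(2)·1 = 2
⇒ I^-2 L^4 T^-5 M^2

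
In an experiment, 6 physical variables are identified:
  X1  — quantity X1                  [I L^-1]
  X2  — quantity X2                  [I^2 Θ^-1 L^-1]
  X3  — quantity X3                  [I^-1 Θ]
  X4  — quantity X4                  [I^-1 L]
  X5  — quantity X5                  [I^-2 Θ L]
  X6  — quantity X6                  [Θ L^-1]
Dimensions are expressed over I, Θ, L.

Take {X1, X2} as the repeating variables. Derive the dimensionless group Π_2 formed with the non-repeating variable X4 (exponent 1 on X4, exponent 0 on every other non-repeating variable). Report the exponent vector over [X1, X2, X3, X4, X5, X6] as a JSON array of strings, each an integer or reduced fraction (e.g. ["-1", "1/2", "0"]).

Write exponents as rows I,Θ,L / cols X1,X2,X3,X4,X5,X6:
  I: [ 1  2 -1 -1 -2  0]
  Θ: [ 0 -1  1  0  1  1]
  L: [-1 -1  0  1  1 -1]
Echelon form has 2 nonzero rows (pivots: X1,X2)
Repeat: X1,X2; free: X3,X4,X5,X6
RREF:
  r0: [   1    0    1   -1    0    2]
  r1: [   0    1   -1    0   -1   -1]
  r2: [   0    0    0    0    0    0]
Fix exponent of X4 at 1, X3 at 0, X5 at 0, X6 at 0; solve each RREF row for its pivot's exponent:
  r0: exp(X1) + (-1)·1 = 0 ⇒ exp(X1) = 1
  r1: exp(X2) + (0)·1 = 0 ⇒ exp(X2) = 0
Π_2 = X1 · X4

["1", "0", "0", "1", "0", "0"]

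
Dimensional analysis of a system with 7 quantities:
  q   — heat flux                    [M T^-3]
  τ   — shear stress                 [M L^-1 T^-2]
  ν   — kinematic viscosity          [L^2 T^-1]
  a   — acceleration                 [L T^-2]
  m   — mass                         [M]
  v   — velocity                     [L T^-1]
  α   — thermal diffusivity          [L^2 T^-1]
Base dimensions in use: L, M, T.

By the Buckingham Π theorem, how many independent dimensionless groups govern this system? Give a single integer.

Dimensional matrix (L×M×T by q×τ×ν×a×m×v×α):
  L: [ 0 -1  2  1  0  1  2]
  M: [ 1  1  0  0  1  0  0]
  T: [-3 -2 -1 -2  0 -1 -1]
Echelon form has 3 nonzero rows (pivots: q,τ,ν)
n=7, r=3 ⇒ 4 dimensionless groups

4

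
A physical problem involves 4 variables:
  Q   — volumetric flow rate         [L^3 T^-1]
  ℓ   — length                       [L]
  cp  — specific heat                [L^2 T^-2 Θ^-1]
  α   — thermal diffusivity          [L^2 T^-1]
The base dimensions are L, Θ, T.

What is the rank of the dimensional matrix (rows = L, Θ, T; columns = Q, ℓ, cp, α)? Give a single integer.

Dimensional matrix (L×Θ×T by Q×ℓ×cp×α):
  L: [ 3  1  2  2]
  Θ: [ 0  0 -1  0]
  T: [-1  0 -2 -1]
Row reduction gives pivot columns Q,ℓ,cp; rank = 3

3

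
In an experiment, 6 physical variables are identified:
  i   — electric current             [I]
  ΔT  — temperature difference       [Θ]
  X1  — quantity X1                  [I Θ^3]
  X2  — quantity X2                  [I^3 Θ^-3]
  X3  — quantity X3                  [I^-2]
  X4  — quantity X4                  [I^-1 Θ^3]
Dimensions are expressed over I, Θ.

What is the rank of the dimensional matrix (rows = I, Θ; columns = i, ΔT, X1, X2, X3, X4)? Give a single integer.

Exponent matrix [I,Θ] × [i,ΔT,X1,X2,X3,X4]:
  I: [ 1  0  1  3 -2 -1]
  Θ: [ 0  1  3 -3  0  3]
RREF → pivots at {i,ΔT} ⇒ r = 2

2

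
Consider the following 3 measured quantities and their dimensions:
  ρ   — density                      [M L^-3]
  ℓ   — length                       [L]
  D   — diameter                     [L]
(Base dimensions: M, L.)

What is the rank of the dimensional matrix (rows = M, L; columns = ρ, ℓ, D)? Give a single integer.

Dimensional matrix (M×L by ρ×ℓ×D):
  M: [ 1  0  0]
  L: [-3  1  1]
RREF → pivots at {ρ,ℓ} ⇒ r = 2

2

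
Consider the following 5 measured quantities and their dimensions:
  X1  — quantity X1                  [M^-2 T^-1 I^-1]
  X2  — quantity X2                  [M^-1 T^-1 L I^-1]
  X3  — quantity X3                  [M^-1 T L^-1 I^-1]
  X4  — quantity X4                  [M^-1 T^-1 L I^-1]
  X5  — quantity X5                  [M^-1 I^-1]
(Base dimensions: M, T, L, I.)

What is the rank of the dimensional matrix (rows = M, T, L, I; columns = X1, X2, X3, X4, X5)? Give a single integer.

3

Write exponents as rows M,T,L,I / cols X1,X2,X3,X4,X5:
  M: [-2 -1 -1 -1 -1]
  T: [-1 -1  1 -1  0]
  L: [ 0  1 -1  1  0]
  I: [-1 -1 -1 -1 -1]
Row reduction gives pivot columns X1,X2,X3; rank = 3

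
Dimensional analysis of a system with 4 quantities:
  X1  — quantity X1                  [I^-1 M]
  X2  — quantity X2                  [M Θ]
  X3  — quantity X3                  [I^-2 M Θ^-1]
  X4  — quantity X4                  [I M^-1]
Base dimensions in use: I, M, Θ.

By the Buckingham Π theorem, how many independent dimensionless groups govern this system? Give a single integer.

Exponent matrix [I,M,Θ] × [X1,X2,X3,X4]:
  I: [-1  0 -2  1]
  M: [ 1  1  1 -1]
  Θ: [ 0  1 -1  0]
Echelon form has 2 nonzero rows (pivots: X1,X2)
n=4, r=2 ⇒ 2 dimensionless groups

2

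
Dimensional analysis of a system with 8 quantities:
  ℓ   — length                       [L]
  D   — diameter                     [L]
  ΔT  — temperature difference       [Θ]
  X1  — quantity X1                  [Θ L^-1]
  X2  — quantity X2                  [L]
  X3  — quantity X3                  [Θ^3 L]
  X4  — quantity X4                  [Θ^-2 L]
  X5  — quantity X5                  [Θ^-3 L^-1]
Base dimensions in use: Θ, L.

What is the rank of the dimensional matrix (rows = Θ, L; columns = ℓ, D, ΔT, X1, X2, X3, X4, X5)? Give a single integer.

Dimensional matrix (Θ×L by ℓ×D×ΔT×X1×X2×X3×X4×X5):
  Θ: [ 0  0  1  1  0  3 -2 -3]
  L: [ 1  1  0 -1  1  1  1 -1]
Row reduction gives pivot columns ℓ,ΔT; rank = 2

2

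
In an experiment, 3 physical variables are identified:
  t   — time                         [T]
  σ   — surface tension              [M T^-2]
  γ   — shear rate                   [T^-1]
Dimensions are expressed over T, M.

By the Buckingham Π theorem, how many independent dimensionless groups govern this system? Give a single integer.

Exponent matrix [T,M] × [t,σ,γ]:
  T: [ 1 -2 -1]
  M: [ 0  1  0]
RREF → pivots at {t,σ} ⇒ r = 2
n=3, r=2 ⇒ 1 dimensionless group

1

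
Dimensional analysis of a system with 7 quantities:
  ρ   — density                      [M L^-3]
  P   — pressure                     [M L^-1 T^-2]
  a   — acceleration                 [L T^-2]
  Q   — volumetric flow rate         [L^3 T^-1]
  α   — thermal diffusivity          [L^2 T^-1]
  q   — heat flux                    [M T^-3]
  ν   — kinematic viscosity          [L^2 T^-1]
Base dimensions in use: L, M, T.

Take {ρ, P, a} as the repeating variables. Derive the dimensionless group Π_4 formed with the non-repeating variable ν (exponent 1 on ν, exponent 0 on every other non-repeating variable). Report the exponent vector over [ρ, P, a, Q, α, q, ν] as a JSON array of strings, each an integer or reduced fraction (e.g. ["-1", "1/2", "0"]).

["3/2", "-3/2", "1", "0", "0", "0", "1"]

Dimensional matrix (L×M×T by ρ×P×a×Q×α×q×ν):
  L: [-3 -1  1  3  2  0  2]
  M: [ 1  1  0  0  0  1  0]
  T: [ 0 -2 -2 -1 -1 -3 -1]
RREF → pivots at {ρ,P,a} ⇒ r = 3
Repeat: ρ,P,a; free: Q,α,q,ν
RREF:
  r0: [   1    0    0 -5/2 -3/2 -1/2 -3/2]
  r1: [   0    1    0  5/2  3/2  3/2  3/2]
  r2: [   0    0    1   -2   -1    0   -1]
Fix exponent of ν at 1, Q at 0, α at 0, q at 0; solve each RREF row for its pivot's exponent:
  r0: exp(ρ) + (-3/2)·1 = 0 ⇒ exp(ρ) = 3/2
  r1: exp(P) + (3/2)·1 = 0 ⇒ exp(P) = -3/2
  r2: exp(a) + (-1)·1 = 0 ⇒ exp(a) = 1
Π_4 = ρ^(3/2) · P^(-3/2) · a · ν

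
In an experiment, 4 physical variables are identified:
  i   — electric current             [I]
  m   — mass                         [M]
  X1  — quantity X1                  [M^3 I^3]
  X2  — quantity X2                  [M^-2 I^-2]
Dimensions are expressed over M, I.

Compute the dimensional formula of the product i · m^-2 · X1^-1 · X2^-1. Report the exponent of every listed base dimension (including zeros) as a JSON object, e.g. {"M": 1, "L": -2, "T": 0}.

{"M": -3, "I": 0}

Exponent matrix [M,I] × [i,m,X1,X2]:
  M: [ 0  1  3 -2]
  I: [ 1  0  3 -2]
  [M]: (1)·0+(-2)·1+(-1)·3+(-1)·-2 = -3
  [I]: (1)·1+(-2)·0+(-1)·3+(-1)·-2 = 0
⇒ M^-3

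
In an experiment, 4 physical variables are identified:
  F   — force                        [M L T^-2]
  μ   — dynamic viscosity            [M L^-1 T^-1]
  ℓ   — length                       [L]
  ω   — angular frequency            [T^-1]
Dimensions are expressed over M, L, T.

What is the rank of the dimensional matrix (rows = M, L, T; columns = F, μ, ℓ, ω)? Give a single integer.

Write exponents as rows M,L,T / cols F,μ,ℓ,ω:
  M: [ 1  1  0  0]
  L: [ 1 -1  1  0]
  T: [-2 -1  0 -1]
Echelon form has 3 nonzero rows (pivots: F,μ,ℓ)

3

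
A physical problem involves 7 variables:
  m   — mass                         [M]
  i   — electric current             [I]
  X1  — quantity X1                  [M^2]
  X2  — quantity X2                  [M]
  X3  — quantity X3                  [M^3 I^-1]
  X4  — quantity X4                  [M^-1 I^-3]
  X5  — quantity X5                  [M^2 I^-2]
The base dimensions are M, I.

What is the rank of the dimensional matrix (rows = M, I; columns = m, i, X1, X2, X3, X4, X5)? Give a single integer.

2

Dimensional matrix (M×I by m×i×X1×X2×X3×X4×X5):
  M: [ 1  0  2  1  3 -1  2]
  I: [ 0  1  0  0 -1 -3 -2]
RREF → pivots at {m,i} ⇒ r = 2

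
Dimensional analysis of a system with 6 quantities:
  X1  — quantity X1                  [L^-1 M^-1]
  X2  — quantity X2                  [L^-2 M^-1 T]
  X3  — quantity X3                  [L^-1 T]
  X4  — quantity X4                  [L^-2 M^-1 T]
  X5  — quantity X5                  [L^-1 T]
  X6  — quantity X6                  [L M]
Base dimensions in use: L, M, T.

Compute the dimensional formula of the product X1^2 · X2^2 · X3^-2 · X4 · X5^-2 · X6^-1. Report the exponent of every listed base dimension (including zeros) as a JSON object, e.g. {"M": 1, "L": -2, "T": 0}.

Write exponents as rows L,M,T / cols X1,X2,X3,X4,X5,X6:
  L: [-1 -2 -1 -2 -1  1]
  M: [-1 -1  0 -1  0  1]
  T: [ 0  1  1  1  1  0]
  [L]: (2)·-1+(2)·-2+(-2)·-1+(1)·-2+(-2)·-1+(-1)·1 = -5
  [M]: (2)·-1+(2)·-1+(-2)·0+(1)·-1+(-2)·0+(-1)·1 = -6
  [T]: (2)·0+(2)·1+(-2)·1+(1)·1+(-2)·1+(-1)·0 = -1
⇒ L^-5 M^-6 T^-1

{"L": -5, "M": -6, "T": -1}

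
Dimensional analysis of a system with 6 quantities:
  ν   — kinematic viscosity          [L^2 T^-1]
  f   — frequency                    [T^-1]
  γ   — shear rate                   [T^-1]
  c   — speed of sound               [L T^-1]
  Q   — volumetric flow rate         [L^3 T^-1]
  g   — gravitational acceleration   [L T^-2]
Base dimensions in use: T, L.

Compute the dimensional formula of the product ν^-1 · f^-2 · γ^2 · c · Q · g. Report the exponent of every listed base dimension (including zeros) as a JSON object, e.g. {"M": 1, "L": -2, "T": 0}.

{"T": -3, "L": 3}

Dimensional matrix (T×L by ν×f×γ×c×Q×g):
  T: [-1 -1 -1 -1 -1 -2]
  L: [ 2  0  0  1  3  1]
  [T]: (-1)·-1+(-2)·-1+(2)·-1+(1)·-1+(1)·-1+(1)·-2 = -3
  [L]: (-1)·2+(-2)·0+(2)·0+(1)·1+(1)·3+(1)·1 = 3
⇒ T^-3 L^3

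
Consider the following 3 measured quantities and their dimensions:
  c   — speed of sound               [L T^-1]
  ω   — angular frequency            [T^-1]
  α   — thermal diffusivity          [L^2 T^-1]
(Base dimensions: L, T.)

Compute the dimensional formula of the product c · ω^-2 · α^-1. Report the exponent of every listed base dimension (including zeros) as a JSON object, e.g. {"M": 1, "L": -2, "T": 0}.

Write exponents as rows L,T / cols c,ω,α:
  L: [ 1  0  2]
  T: [-1 -1 -1]
  [L]: (1)·1+(-2)·0+(-1)·2 = -1
  [T]: (1)·-1+(-2)·-1+(-1)·-1 = 2
⇒ L^-1 T^2

{"L": -1, "T": 2}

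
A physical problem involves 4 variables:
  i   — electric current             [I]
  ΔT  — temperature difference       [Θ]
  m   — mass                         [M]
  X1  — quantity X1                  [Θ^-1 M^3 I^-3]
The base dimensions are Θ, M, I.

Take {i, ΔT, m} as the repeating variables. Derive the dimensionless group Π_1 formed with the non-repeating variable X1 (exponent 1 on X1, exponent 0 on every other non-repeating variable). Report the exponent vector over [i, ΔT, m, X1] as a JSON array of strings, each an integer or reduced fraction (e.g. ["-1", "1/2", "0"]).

Exponent matrix [Θ,M,I] × [i,ΔT,m,X1]:
  Θ: [ 0  1  0 -1]
  M: [ 0  0  1  3]
  I: [ 1  0  0 -3]
Row reduction gives pivot columns i,ΔT,m; rank = 3
Repeat: i,ΔT,m; free: X1
RREF:
  r0: [   1    0    0   -3]
  r1: [   0    1    0   -1]
  r2: [   0    0    1    3]
Fix exponent of X1 at 1; solve each RREF row for its pivot's exponent:
  r0: exp(i) + (-3)·1 = 0 ⇒ exp(i) = 3
  r1: exp(ΔT) + (-1)·1 = 0 ⇒ exp(ΔT) = 1
  r2: exp(m) + (3)·1 = 0 ⇒ exp(m) = -3
Π_1 = i^3 · ΔT · m^-3 · X1

["3", "1", "-3", "1"]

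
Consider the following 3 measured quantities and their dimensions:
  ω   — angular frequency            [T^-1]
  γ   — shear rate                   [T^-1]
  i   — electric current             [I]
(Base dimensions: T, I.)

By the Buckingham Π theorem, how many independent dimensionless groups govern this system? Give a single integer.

Exponent matrix [T,I] × [ω,γ,i]:
  T: [-1 -1  0]
  I: [ 0  0  1]
Echelon form has 2 nonzero rows (pivots: ω,i)
3 vars − rank 2 = 1 Π group

1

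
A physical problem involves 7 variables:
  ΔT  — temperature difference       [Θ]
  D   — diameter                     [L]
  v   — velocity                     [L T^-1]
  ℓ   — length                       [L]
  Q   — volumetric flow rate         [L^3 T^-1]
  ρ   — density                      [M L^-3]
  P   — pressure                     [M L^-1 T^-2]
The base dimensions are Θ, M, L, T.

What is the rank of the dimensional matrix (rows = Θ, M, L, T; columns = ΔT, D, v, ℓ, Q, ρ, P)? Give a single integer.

4

Exponent matrix [Θ,M,L,T] × [ΔT,D,v,ℓ,Q,ρ,P]:
  Θ: [ 1  0  0  0  0  0  0]
  M: [ 0  0  0  0  0  1  1]
  L: [ 0  1  1  1  3 -3 -1]
  T: [ 0  0 -1  0 -1  0 -2]
Echelon form has 4 nonzero rows (pivots: ΔT,D,v,ρ)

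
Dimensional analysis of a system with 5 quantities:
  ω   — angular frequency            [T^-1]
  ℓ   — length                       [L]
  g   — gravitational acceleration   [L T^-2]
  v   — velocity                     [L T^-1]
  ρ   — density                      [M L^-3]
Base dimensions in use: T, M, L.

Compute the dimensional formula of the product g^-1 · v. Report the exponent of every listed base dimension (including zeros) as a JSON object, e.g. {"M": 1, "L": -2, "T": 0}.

{"T": 1, "M": 0, "L": 0}

Exponent matrix [T,M,L] × [ω,ℓ,g,v,ρ]:
  T: [-1  0 -2 -1  0]
  M: [ 0  0  0  0  1]
  L: [ 0  1  1  1 -3]
  [T]: (-1)·-2+(1)·-1 = 1
  [M]: (-1)·0+(1)·0 = 0
  [L]: (-1)·1+(1)·1 = 0
⇒ T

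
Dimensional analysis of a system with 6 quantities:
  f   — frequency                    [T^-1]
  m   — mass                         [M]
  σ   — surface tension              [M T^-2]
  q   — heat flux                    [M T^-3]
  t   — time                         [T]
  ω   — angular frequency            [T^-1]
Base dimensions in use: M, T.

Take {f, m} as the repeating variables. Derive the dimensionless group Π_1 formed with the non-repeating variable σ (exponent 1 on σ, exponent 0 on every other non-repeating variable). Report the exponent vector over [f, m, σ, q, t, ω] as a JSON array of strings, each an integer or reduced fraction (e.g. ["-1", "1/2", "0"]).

["-2", "-1", "1", "0", "0", "0"]

Dimensional matrix (M×T by f×m×σ×q×t×ω):
  M: [ 0  1  1  1  0  0]
  T: [-1  0 -2 -3  1 -1]
RREF → pivots at {f,m} ⇒ r = 2
Pivot set = {f,m}, free = {σ,q,t,ω}
RREF:
  r0: [   1    0    2    3   -1    1]
  r1: [   0    1    1    1    0    0]
Fix exponent of σ at 1, q at 0, t at 0, ω at 0; solve each RREF row for its pivot's exponent:
  r0: exp(f) + (2)·1 = 0 ⇒ exp(f) = -2
  r1: exp(m) + (1)·1 = 0 ⇒ exp(m) = -1
Π_1 = f^-2 · m^-1 · σ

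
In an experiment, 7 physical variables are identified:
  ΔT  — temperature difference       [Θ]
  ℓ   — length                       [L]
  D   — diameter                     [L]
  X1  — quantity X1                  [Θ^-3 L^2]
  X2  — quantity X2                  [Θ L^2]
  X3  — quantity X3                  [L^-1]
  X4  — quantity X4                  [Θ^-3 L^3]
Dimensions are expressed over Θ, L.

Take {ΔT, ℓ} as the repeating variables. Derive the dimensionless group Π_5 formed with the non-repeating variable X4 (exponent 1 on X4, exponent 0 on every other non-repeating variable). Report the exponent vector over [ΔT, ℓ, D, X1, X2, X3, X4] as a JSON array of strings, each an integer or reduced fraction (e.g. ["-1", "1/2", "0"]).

["3", "-3", "0", "0", "0", "0", "1"]

Write exponents as rows Θ,L / cols ΔT,ℓ,D,X1,X2,X3,X4:
  Θ: [ 1  0  0 -3  1  0 -3]
  L: [ 0  1  1  2  2 -1  3]
Echelon form has 2 nonzero rows (pivots: ΔT,ℓ)
Repeat: ΔT,ℓ; free: D,X1,X2,X3,X4
RREF:
  r0: [   1    0    0   -3    1    0   -3]
  r1: [   0    1    1    2    2   -1    3]
Fix exponent of X4 at 1, D at 0, X1 at 0, X2 at 0, X3 at 0; solve each RREF row for its pivot's exponent:
  r0: exp(ΔT) + (-3)·1 = 0 ⇒ exp(ΔT) = 3
  r1: exp(ℓ) + (3)·1 = 0 ⇒ exp(ℓ) = -3
Π_5 = ΔT^3 · ℓ^-3 · X4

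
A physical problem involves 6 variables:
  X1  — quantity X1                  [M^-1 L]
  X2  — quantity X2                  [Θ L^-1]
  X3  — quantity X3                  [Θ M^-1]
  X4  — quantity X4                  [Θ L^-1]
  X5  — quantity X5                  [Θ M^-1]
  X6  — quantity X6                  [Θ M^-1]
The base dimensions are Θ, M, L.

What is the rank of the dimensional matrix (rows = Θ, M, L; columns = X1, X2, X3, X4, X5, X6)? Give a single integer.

2

Dimensional matrix (Θ×M×L by X1×X2×X3×X4×X5×X6):
  Θ: [ 0  1  1  1  1  1]
  M: [-1  0 -1  0 -1 -1]
  L: [ 1 -1  0 -1  0  0]
Echelon form has 2 nonzero rows (pivots: X1,X2)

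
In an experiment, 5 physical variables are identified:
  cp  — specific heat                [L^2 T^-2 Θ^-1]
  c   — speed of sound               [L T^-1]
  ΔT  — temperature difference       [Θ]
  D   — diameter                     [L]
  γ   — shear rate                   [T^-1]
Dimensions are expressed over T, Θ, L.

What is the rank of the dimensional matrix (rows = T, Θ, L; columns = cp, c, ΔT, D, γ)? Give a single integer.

3

Dimensional matrix (T×Θ×L by cp×c×ΔT×D×γ):
  T: [-2 -1  0  0 -1]
  Θ: [-1  0  1  0  0]
  L: [ 2  1  0  1  0]
RREF → pivots at {cp,c,D} ⇒ r = 3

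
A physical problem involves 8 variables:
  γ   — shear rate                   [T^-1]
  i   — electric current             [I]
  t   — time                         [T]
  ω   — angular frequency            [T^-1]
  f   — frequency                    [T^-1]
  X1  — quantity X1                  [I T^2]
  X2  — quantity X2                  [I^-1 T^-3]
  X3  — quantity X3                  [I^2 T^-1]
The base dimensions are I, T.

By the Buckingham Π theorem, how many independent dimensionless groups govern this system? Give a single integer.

6

Dimensional matrix (I×T by γ×i×t×ω×f×X1×X2×X3):
  I: [ 0  1  0  0  0  1 -1  2]
  T: [-1  0  1 -1 -1  2 -3 -1]
Row reduction gives pivot columns γ,i; rank = 2
n=8, r=2 ⇒ 6 dimensionless groups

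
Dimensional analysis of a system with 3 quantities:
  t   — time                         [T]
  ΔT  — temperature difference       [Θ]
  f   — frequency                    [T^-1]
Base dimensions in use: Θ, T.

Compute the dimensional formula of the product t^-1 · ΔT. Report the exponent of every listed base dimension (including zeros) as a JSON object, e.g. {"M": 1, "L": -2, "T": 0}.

{"Θ": 1, "T": -1}

Dimensional matrix (Θ×T by t×ΔT×f):
  Θ: [ 0  1  0]
  T: [ 1  0 -1]
  [Θ]: (-1)·0+(1)·1 = 1
  [T]: (-1)·1+(1)·0 = -1
⇒ Θ T^-1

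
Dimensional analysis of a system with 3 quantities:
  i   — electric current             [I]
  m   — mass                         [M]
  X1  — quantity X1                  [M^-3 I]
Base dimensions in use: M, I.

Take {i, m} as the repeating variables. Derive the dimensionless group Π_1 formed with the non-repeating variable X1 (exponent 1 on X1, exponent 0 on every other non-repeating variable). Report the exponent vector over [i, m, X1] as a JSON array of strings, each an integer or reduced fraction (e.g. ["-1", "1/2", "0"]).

Write exponents as rows M,I / cols i,m,X1:
  M: [ 0  1 -3]
  I: [ 1  0  1]
Echelon form has 2 nonzero rows (pivots: i,m)
Pivot set = {i,m}, free = {X1}
RREF:
  r0: [   1    0    1]
  r1: [   0    1   -3]
Fix exponent of X1 at 1; solve each RREF row for its pivot's exponent:
  r0: exp(i) + (1)·1 = 0 ⇒ exp(i) = -1
  r1: exp(m) + (-3)·1 = 0 ⇒ exp(m) = 3
Π_1 = i^-1 · m^3 · X1

["-1", "3", "1"]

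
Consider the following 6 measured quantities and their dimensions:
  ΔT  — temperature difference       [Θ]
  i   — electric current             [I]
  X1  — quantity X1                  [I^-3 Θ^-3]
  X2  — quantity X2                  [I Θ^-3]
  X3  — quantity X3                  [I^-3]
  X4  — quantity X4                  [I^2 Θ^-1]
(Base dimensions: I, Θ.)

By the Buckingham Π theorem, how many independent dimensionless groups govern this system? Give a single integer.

Write exponents as rows I,Θ / cols ΔT,i,X1,X2,X3,X4:
  I: [ 0  1 -3  1 -3  2]
  Θ: [ 1  0 -3 -3  0 -1]
Echelon form has 2 nonzero rows (pivots: ΔT,i)
n=6, r=2 ⇒ 4 dimensionless groups

4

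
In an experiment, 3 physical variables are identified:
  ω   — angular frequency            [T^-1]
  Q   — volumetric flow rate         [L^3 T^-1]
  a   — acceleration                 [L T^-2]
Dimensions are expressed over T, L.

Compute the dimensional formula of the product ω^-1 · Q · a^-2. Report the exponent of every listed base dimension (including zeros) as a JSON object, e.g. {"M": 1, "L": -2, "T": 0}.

Dimensional matrix (T×L by ω×Q×a):
  T: [-1 -1 -2]
  L: [ 0  3  1]
  [T]: (-1)·-1+(1)·-1+(-2)·-2 = 4
  [L]: (-1)·0+(1)·3+(-2)·1 = 1
⇒ T^4 L

{"T": 4, "L": 1}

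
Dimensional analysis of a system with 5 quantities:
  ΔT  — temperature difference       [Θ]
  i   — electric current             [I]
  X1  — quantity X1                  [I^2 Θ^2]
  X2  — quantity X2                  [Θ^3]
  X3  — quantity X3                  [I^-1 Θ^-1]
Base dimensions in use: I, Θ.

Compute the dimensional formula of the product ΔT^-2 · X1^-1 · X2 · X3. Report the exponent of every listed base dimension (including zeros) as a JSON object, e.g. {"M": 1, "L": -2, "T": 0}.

Write exponents as rows I,Θ / cols ΔT,i,X1,X2,X3:
  I: [ 0  1  2  0 -1]
  Θ: [ 1  0  2  3 -1]
  [I]: (-2)·0+(-1)·2+(1)·0+(1)·-1 = -3
  [Θ]: (-2)·1+(-1)·2+(1)·3+(1)·-1 = -2
⇒ I^-3 Θ^-2

{"I": -3, "Θ": -2}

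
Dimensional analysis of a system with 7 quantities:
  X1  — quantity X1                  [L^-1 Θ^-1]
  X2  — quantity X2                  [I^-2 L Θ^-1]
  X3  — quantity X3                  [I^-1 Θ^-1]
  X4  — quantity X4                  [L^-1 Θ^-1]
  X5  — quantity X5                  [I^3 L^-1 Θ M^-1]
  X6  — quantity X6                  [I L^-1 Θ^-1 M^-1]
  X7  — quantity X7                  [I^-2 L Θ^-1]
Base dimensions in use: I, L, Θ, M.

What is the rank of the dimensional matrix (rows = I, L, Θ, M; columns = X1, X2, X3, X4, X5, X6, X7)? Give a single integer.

3

Dimensional matrix (I×L×Θ×M by X1×X2×X3×X4×X5×X6×X7):
  I: [ 0 -2 -1  0  3  1 -2]
  L: [-1  1  0 -1 -1 -1  1]
  Θ: [-1 -1 -1 -1  1 -1 -1]
  M: [ 0  0  0  0 -1 -1  0]
Row reduction gives pivot columns X1,X2,X5; rank = 3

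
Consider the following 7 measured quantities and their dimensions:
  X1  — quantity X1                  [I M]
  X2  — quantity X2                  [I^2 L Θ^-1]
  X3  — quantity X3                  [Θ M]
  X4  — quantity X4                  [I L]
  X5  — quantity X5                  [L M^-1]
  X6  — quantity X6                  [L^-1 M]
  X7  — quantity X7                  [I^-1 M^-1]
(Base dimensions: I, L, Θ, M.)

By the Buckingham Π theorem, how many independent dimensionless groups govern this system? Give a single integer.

Exponent matrix [I,L,Θ,M] × [X1,X2,X3,X4,X5,X6,X7]:
  I: [ 1  2  0  1  0  0 -1]
  L: [ 0  1  0  1  1 -1  0]
  Θ: [ 0 -1  1  0  0  0  0]
  M: [ 1  0  1  0 -1  1 -1]
Echelon form has 3 nonzero rows (pivots: X1,X2,X3)
7 vars − rank 3 = 4 Π groups

4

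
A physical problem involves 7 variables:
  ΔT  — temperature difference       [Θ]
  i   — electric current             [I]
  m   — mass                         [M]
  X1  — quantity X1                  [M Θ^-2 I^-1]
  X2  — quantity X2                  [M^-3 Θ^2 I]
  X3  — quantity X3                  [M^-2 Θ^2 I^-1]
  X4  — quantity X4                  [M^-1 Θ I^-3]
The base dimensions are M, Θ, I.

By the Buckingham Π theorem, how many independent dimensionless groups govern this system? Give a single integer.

Dimensional matrix (M×Θ×I by ΔT×i×m×X1×X2×X3×X4):
  M: [ 0  0  1  1 -3 -2 -1]
  Θ: [ 1  0  0 -2  2  2  1]
  I: [ 0  1  0 -1  1 -1 -3]
Echelon form has 3 nonzero rows (pivots: ΔT,i,m)
Π count = n − r = 7 − 3 = 4

4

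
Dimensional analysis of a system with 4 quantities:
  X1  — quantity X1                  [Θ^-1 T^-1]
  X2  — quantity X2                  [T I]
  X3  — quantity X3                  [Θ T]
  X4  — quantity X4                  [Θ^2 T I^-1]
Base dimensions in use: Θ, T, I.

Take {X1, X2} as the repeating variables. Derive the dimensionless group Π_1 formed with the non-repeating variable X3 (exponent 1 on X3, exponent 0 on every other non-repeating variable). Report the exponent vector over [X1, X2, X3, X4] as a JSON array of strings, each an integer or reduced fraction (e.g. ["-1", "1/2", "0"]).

["1", "0", "1", "0"]

Dimensional matrix (Θ×T×I by X1×X2×X3×X4):
  Θ: [-1  0  1  2]
  T: [-1  1  1  1]
  I: [ 0  1  0 -1]
Row reduction gives pivot columns X1,X2; rank = 2
Repeat: X1,X2; free: X3,X4
RREF:
  r0: [   1    0   -1   -2]
  r1: [   0    1    0   -1]
  r2: [   0    0    0    0]
Fix exponent of X3 at 1, X4 at 0; solve each RREF row for its pivot's exponent:
  r0: exp(X1) + (-1)·1 = 0 ⇒ exp(X1) = 1
  r1: exp(X2) + (0)·1 = 0 ⇒ exp(X2) = 0
Π_1 = X1 · X3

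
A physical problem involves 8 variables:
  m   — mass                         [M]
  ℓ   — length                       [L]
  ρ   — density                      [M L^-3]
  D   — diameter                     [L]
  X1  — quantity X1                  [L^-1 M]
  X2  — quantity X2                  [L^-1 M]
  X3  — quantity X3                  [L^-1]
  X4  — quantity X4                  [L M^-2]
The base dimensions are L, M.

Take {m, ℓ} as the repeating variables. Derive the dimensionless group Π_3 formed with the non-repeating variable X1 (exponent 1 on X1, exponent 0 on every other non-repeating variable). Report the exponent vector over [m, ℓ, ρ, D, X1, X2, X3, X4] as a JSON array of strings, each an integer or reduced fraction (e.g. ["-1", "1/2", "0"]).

Exponent matrix [L,M] × [m,ℓ,ρ,D,X1,X2,X3,X4]:
  L: [ 0  1 -3  1 -1 -1 -1  1]
  M: [ 1  0  1  0  1  1  0 -2]
Row reduction gives pivot columns m,ℓ; rank = 2
Pivot set = {m,ℓ}, free = {ρ,D,X1,X2,X3,X4}
RREF:
  r0: [   1    0    1    0    1    1    0   -2]
  r1: [   0    1   -3    1   -1   -1   -1    1]
Fix exponent of X1 at 1, ρ at 0, D at 0, X2 at 0, X3 at 0, X4 at 0; solve each RREF row for its pivot's exponent:
  r0: exp(m) + (1)·1 = 0 ⇒ exp(m) = -1
  r1: exp(ℓ) + (-1)·1 = 0 ⇒ exp(ℓ) = 1
Π_3 = m^-1 · ℓ · X1

["-1", "1", "0", "0", "1", "0", "0", "0"]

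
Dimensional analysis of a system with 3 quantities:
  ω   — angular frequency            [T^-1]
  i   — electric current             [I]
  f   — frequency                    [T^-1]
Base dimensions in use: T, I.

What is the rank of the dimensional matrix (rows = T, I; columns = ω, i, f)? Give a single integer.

Dimensional matrix (T×I by ω×i×f):
  T: [-1  0 -1]
  I: [ 0  1  0]
RREF → pivots at {ω,i} ⇒ r = 2

2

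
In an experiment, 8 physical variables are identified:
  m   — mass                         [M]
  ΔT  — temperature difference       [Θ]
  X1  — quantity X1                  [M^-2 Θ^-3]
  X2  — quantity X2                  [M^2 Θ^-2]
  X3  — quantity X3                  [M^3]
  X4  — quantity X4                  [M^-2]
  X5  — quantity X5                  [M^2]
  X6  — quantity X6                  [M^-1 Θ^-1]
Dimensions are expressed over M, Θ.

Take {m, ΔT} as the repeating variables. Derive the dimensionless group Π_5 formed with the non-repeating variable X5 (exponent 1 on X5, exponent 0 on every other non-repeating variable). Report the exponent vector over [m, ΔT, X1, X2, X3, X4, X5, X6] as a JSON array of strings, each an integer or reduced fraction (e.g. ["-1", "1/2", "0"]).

Dimensional matrix (M×Θ by m×ΔT×X1×X2×X3×X4×X5×X6):
  M: [ 1  0 -2  2  3 -2  2 -1]
  Θ: [ 0  1 -3 -2  0  0  0 -1]
RREF → pivots at {m,ΔT} ⇒ r = 2
Pivot set = {m,ΔT}, free = {X1,X2,X3,X4,X5,X6}
RREF:
  r0: [   1    0   -2    2    3   -2    2   -1]
  r1: [   0    1   -3   -2    0    0    0   -1]
Fix exponent of X5 at 1, X1 at 0, X2 at 0, X3 at 0, X4 at 0, X6 at 0; solve each RREF row for its pivot's exponent:
  r0: exp(m) + (2)·1 = 0 ⇒ exp(m) = -2
  r1: exp(ΔT) + (0)·1 = 0 ⇒ exp(ΔT) = 0
Π_5 = m^-2 · X5

["-2", "0", "0", "0", "0", "0", "1", "0"]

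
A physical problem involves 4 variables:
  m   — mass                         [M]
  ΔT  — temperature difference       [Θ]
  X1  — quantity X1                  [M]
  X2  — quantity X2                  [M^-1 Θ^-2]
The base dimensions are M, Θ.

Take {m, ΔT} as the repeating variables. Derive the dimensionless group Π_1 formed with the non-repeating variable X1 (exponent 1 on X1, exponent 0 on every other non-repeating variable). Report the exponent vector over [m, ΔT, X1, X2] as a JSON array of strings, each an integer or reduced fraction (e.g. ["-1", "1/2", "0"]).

["-1", "0", "1", "0"]

Write exponents as rows M,Θ / cols m,ΔT,X1,X2:
  M: [ 1  0  1 -1]
  Θ: [ 0  1  0 -2]
RREF → pivots at {m,ΔT} ⇒ r = 2
Pivot set = {m,ΔT}, free = {X1,X2}
RREF:
  r0: [   1    0    1   -1]
  r1: [   0    1    0   -2]
Fix exponent of X1 at 1, X2 at 0; solve each RREF row for its pivot's exponent:
  r0: exp(m) + (1)·1 = 0 ⇒ exp(m) = -1
  r1: exp(ΔT) + (0)·1 = 0 ⇒ exp(ΔT) = 0
Π_1 = m^-1 · X1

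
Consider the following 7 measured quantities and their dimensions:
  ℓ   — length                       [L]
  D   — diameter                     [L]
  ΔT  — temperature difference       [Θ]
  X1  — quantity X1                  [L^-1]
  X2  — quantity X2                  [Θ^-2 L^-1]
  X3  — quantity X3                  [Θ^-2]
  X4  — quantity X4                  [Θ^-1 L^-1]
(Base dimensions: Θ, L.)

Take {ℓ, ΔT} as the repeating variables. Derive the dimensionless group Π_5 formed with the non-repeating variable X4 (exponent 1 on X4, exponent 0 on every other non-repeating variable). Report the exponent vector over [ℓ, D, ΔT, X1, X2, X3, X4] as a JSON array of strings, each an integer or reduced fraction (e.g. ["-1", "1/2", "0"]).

["1", "0", "1", "0", "0", "0", "1"]

Dimensional matrix (Θ×L by ℓ×D×ΔT×X1×X2×X3×X4):
  Θ: [ 0  0  1  0 -2 -2 -1]
  L: [ 1  1  0 -1 -1  0 -1]
Echelon form has 2 nonzero rows (pivots: ℓ,ΔT)
Repeat: ℓ,ΔT; free: D,X1,X2,X3,X4
RREF:
  r0: [   1    1    0   -1   -1    0   -1]
  r1: [   0    0    1    0   -2   -2   -1]
Fix exponent of X4 at 1, D at 0, X1 at 0, X2 at 0, X3 at 0; solve each RREF row for its pivot's exponent:
  r0: exp(ℓ) + (-1)·1 = 0 ⇒ exp(ℓ) = 1
  r1: exp(ΔT) + (-1)·1 = 0 ⇒ exp(ΔT) = 1
Π_5 = ℓ · ΔT · X4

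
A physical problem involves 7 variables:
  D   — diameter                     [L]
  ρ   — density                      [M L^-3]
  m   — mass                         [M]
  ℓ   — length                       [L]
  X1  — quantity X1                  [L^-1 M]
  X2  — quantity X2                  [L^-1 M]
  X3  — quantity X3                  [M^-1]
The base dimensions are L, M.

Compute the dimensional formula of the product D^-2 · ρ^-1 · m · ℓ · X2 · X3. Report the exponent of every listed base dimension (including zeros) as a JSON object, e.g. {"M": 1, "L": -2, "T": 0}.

{"L": 1, "M": 0}

Exponent matrix [L,M] × [D,ρ,m,ℓ,X1,X2,X3]:
  L: [ 1 -3  0  1 -1 -1  0]
  M: [ 0  1  1  0  1  1 -1]
  [L]: (-2)·1+(-1)·-3+(1)·0+(1)·1+(1)·-1+(1)·0 = 1
  [M]: (-2)·0+(-1)·1+(1)·1+(1)·0+(1)·1+(1)·-1 = 0
⇒ L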